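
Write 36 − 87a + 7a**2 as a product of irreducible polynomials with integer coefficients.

(7a − 3)(a − 12)

Need a pair with product 7·36 = 252 and sum −87: that's −84 and −3.
Split the middle term: 7a**2 − 84a − 3a + 36 = 7a(a − 12) − 3(a − 12).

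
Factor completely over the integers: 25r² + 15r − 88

Need a pair with product 25·(−88) = −2200 and sum 15: that's 55 and −40.
Split the middle term: 25r² + 55r − 40r − 88 = 5r(5r + 11) − 8(5r + 11).

(5r + 11)(5r − 8)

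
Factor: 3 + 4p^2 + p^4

Substitute u = p^2 to get a quadratic in u, then factor.
p^2 + 1 is irreducible over ℤ (sum of squares).
p^2 + 3 is irreducible over ℤ (always positive, so no real roots).

(p^2 + 1)(p^2 + 3)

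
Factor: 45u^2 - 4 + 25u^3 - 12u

(5u + 1)(5u - 2)(u + 2)

By the rational root theorem, u = -2 is a root, giving the factor (u + 2) and quotient 25u^2 - 5u - 2.
The remaining quadratic factors as (5u - 2)(5u + 1).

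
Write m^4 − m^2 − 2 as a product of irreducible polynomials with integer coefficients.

(m^2 + 1)(m^2 − 2)

Substitute u = m^2 to get a quadratic in u, then factor.
m^2 + 1 is irreducible over ℤ (sum of squares).
m^2 − 2 is irreducible over ℤ (2 is not a perfect square).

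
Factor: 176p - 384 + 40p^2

Pull out the common factor 8, then factor the remaining trinomial.

8(5p - 8)(p + 6)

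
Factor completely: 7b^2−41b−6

(7b+1)(b−6)

Need a pair with product 7·(−6) = −42 and sum −41: that's 1 and −42.
Split the middle term: 7b^2+b − 42b−6 = b(7b+1) − 6(7b+1).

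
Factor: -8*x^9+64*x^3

Factor out 8*x^3 first: what remains is -x^6+8.
Recognize a difference of cubes with the parts 2 and x^2.

-8*x^3*(x^2-2)*(x^4+2*x^2+4)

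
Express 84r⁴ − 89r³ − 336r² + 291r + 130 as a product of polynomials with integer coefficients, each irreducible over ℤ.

Testing divisors of the constant over divisors of the leading coefficient, r = 5/4 is a root, giving the factor (4r − 5) and quotient 21r³ + 4r² − 79r − 26.
Then r = 2 is a root, so (r − 2) divides it; the quotient is 21r² + 46r + 13.
The remaining quadratic factors as (7r + 13)(3r + 1).

(3r + 1)(4r − 5)(7r + 13)(r − 2)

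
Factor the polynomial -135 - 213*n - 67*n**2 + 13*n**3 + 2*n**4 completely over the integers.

(2*n + 3)*(n + 1)*(n + 9)*(n - 5)

Among the possible rational roots, n = -1 is a root, so (n + 1) is a factor; dividing leaves 2*n**3 + 11*n**2 - 78*n - 135.
Next, n = -9 is a root, so (n + 9) is a factor; dividing leaves 2*n**2 - 7*n - 15.
The remaining quadratic factors as (2*n + 3)(n - 5).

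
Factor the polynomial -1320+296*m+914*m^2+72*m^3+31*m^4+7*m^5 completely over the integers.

(7*m+10)*(m+6)*(m-1)*(m^2-2*m+22)

Testing divisors of the constant over divisors of the leading coefficient, m = -10/7 is a root, so (7*m+10) divides it; the quotient is m^4+3*m^3+6*m^2+122*m-132.
Next, m = -6 is a root, so (m+6) divides it; the quotient is m^3-3*m^2+24*m-22.
Next, m = 1 is a root, giving the factor (m-1) and quotient m^2-2*m+22.
The quadratic m^2-2*m+22 has discriminant -84 < 0 and is irreducible over ℤ.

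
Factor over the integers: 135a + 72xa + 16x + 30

(8x + 15)(9a + 2)

Group as (72xa + 16x) + (135a + 30) = 8x(9a + 2) + 15(9a + 2).
Both groups share the factor (9a + 2).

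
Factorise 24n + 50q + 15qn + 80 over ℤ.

Group as (15qn + 50q) + (24n + 80) = 5q(3n + 10) + 8(3n + 10).
Both groups share the factor (3n + 10).

(3n + 10)(5q + 8)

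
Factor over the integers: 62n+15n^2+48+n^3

(n+1)(n+6)(n+8)

Trying the rational-root candidates, n = −6 is a root, giving the factor (n+6) and quotient n^2+9n+8.
The remaining quadratic factors as (n+8)(n+1).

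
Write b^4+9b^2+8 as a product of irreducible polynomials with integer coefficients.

Substitute u = b^2 to get a quadratic in u, then factor.
b^2+1 is irreducible over ℤ (sum of squares).
b^2+8 is irreducible over ℤ (always positive, so no real roots).

(b^2+1)(b^2+8)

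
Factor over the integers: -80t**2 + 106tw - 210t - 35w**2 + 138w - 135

Group: -8t(10t - 7w + 15) + (5w - 9)(10t - 7w + 15); both groups contain (10t - 7w + 15).

-(10t - 7w + 15)(8t - 5w + 9)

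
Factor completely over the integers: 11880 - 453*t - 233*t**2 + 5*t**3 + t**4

Among the possible rational roots, t = -15 is a root, so (t + 15) divides it; the quotient is t**3 - 10*t**2 - 83*t + 792.
Next, t = 11 is a root, so (t - 11) divides it; the quotient is t**2 + t - 72.
The remaining quadratic factors as (t + 9)(t - 8).

(t + 15)*(t + 9)*(t - 11)*(t - 8)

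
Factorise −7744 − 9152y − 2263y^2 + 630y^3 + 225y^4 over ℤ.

Testing divisors of the constant over divisors of the leading coefficient, y = −8/5 is a root, so (5y + 8) divides it; the quotient is 45y^3 + 54y^2 − 539y − 968.
Next, y = 11/3 is a root, so (3y − 11) divides it; the quotient is 15y^2 + 73y + 88.
The remaining quadratic factors as (3y + 8)(5y + 11).

(3y + 8)(3y − 11)(5y + 11)(5y + 8)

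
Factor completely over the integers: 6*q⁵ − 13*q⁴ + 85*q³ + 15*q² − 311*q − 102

Trying the rational-root candidates, q = 2 is a root, giving the factor (q − 2) and quotient 6*q⁴ − q³ + 83*q² + 181*q + 51.
Next, q = −1/3 is a root, so (3*q + 1) divides it; the quotient is 2*q³ − q² + 28*q + 51.
Then q = −3/2 is a root, giving the factor (2*q + 3) and quotient q² − 2*q + 17.
The quadratic q² − 2*q + 17 has discriminant −64 < 0 and is irreducible over ℤ.

(2*q + 3)*(3*q + 1)*(q − 2)*(q² − 2*q + 17)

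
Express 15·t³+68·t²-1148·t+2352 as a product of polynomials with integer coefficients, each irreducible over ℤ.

Among the possible rational roots, t = 14/3 is a root, giving the factor (3·t-14) and quotient 5·t²+46·t-168.
The remaining quadratic factors as (t+12)(5·t-14).

(3·t-14)·(5·t-14)·(t+12)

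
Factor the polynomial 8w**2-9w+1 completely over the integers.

Need a pair with product 8·1 = 8 and sum -9: that's -8 and -1.
Split the middle term: 8w**2-8w - w+1 = 8w(w-1) - (w-1).

(8w-1)(w-1)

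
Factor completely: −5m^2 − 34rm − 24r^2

−(4r + 5m)(6r + m)

Group: −6r(4r + 5m) − m(4r + 5m); both groups contain (4r + 5m).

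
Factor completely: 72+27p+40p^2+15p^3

Group as (15p^3+27p) + (40p^2+72) = 3p(5p^2+9) + 8(5p^2+9).
Both groups share the factor (5p^2+9).

(3p+8)(5p^2+9)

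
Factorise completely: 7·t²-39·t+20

Need a pair with product 7·20 = 140 and sum -39: that's -4 and -35.
Split the middle term: 7·t²-4·t - 35·t+20 = t·(7·t-4) - 5·(7·t-4).

(7·t-4)·(t-5)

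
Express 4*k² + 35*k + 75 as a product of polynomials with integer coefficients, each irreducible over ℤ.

(4*k + 15)*(k + 5)

Need a pair with product 4·75 = 300 and sum 35: that's 15 and 20.
Split the middle term: 4*k² + 15*k + 20*k + 75 = k*(4*k + 15) + 5*(4*k + 15).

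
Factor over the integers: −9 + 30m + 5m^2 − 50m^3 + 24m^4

By the rational root theorem, m = 1 is a root, so (m − 1) is a factor; dividing leaves 24m^3 − 26m^2 − 21m + 9.
Then m = 3/2 is a root, so (2m − 3) is a factor; dividing leaves 12m^2 + 5m − 3.
The remaining quadratic factors as (4m + 3)(3m − 1).

(2m − 3)(3m − 1)(4m + 3)(m − 1)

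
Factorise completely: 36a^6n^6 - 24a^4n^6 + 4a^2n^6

Factor out 4a^2n^6 first: what remains is 9a^4 - 6a^2 + 1.
Recognize a perfect-square trinomial with the parts 3a^2 and 1.

4a^2n^6(3a^2 - 1)^2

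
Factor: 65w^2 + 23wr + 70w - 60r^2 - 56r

Group: 13w(5w - 4r) + (15r + 14)(5w - 4r); both groups contain (5w - 4r).

(5w - 4r)(13w + 15r + 14)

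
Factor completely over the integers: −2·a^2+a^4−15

Substitute u = a^2 to get a quadratic in u, then factor.
a^2−5 is irreducible over ℤ (5 is not a perfect square).
a^2+3 is irreducible over ℤ (always positive, so no real roots).

(a^2+3)·(a^2−5)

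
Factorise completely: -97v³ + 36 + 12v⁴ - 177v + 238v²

(3v - 1)(4v - 3)(v - 3)(v - 4)

Testing divisors of the constant over divisors of the leading coefficient, v = 3/4 is a root, so (4v - 3) divides it; the quotient is 3v³ - 22v² + 43v - 12.
Next, v = 3 is a root, so (v - 3) divides it; the quotient is 3v² - 13v + 4.
The remaining quadratic factors as (v - 4)(3v - 1).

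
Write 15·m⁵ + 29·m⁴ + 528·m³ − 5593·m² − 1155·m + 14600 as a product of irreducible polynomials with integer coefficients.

By the rational root theorem, m = 5/3 is a root, so (3·m − 5) is a factor; dividing leaves 5·m⁴ + 18·m³ + 206·m² − 1521·m − 2920.
Continuing, m = −8/5 is a root, giving the factor (5·m + 8) and quotient m³ + 2·m² + 38·m − 365.
Next, m = 5 is a root, so (m − 5) divides it; the quotient is m² + 7·m + 73.
The quadratic m² + 7·m + 73 has discriminant −243 < 0 and is irreducible over ℤ.

(3·m − 5)·(5·m + 8)·(m − 5)·(m² + 7·m + 73)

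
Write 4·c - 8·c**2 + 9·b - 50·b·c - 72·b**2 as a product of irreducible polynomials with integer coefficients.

Group: -9·b·(8·b + 2·c - 1) - 4·c·(8·b + 2·c - 1); both groups contain (8·b + 2·c - 1).

-(8·b + 2·c - 1)·(9·b + 4·c)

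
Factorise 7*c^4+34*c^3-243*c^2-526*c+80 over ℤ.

Among the possible rational roots, c = -2 is a root, giving the factor (c+2) and quotient 7*c^3+20*c^2-283*c+40.
Then c = -8 is a root, so (c+8) divides it; the quotient is 7*c^2-36*c+5.
The remaining quadratic factors as (7*c-1)(c-5).

(7*c-1)*(c+2)*(c+8)*(c-5)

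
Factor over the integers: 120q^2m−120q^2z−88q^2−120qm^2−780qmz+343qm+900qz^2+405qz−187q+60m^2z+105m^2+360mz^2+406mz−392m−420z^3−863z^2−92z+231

(q−m−7z+3)(15m−15z−11)(8q−4z−7)

Group: 8q(15qm−15qz−11q−15m^2−90mz+56m+105z^2+32z−33) + (−4z−7)(15qm−15qz−11q−15m^2−90mz+56m+105z^2+32z−33); both groups contain (15qm−15qz−11q−15m^2−90mz+56m+105z^2+32z−33), so (8q−4z−7) is a factor with cofactor 15qm−15qz−11q−15m^2−90mz+56m+105z^2+32z−33.
The cofactor groups again: 15qm−15qz−11q−15m^2−90mz+56m+105z^2+32z−33 = 15m(q−m−7z+3) + (−15z−11)(q−m−7z+3); both groups contain (q−m−7z+3), giving (15m−15z−11)(q−m−7z+3).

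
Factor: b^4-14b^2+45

(b+3)(b-3)(b^2-5)

Substitute u = b^2 to get a quadratic in u, then factor.
b^2-9 is a difference of squares.
b^2-5 is irreducible over ℤ (5 is not a perfect square).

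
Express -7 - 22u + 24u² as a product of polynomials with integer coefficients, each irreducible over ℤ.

Need a pair with product 24·(-7) = -168 and sum -22: that's 6 and -28.
Split the middle term: 24u² + 6u - 28u - 7 = 6u(4u + 1) - 7(4u + 1).

(4u + 1)(6u - 7)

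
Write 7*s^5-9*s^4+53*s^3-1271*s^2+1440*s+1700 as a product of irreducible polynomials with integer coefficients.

Among the possible rational roots, s = 5 is a root, so (s-5) is a factor; dividing leaves 7*s^4+26*s^3+183*s^2-356*s-340.
Continuing, s = -5/7 is a root, so (7*s+5) is a factor; dividing leaves s^3+3*s^2+24*s-68.
Then s = 2 is a root, so (s-2) divides it; the quotient is s^2+5*s+34.
The quadratic s^2+5*s+34 has discriminant -111 < 0 and is irreducible over ℤ.

(7*s+5)*(s-2)*(s-5)*(s^2+5*s+34)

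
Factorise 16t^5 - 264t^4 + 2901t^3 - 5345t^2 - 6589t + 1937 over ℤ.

Trying the rational-root candidates, t = -1 is a root, so (t + 1) divides it; the quotient is 16t^4 - 280t^3 + 3181t^2 - 8526t + 1937.
Continuing, t = 13/4 is a root, so (4t - 13) is a factor; dividing leaves 4t^3 - 57t^2 + 610t - 149.
Continuing, t = 1/4 is a root, giving the factor (4t - 1) and quotient t^2 - 14t + 149.
The quadratic t^2 - 14t + 149 has discriminant -400 < 0 and is irreducible over ℤ.

(4t - 1)(4t - 13)(t + 1)(t^2 - 14t + 149)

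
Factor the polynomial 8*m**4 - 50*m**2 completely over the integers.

2*m**2*(2*m + 5)*(2*m - 5)

Factor out 2*m**2, leaving 4*m**2 - 25, which is a difference of two squares.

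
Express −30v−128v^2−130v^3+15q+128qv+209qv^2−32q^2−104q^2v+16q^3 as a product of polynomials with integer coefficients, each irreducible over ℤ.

(4q−13v−5)(4q−5v−3)(q−2v)

Group: 4q(4q^2−21qv−5q+26v^2+10v) + (−5v−3)(4q^2−21qv−5q+26v^2+10v); both groups contain (4q^2−21qv−5q+26v^2+10v), so (4q−5v−3) is a factor with cofactor 4q^2−21qv−5q+26v^2+10v.
The cofactor groups again: 4q^2−21qv−5q+26v^2+10v = 4q(q−2v) + (−13v−5)(q−2v); both groups contain (q−2v), giving (4q−13v−5)(q−2v).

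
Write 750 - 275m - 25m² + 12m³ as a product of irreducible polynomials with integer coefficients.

(3m - 10)(4m - 15)(m + 5)

Among the possible rational roots, m = 15/4 is a root, so (4m - 15) divides it; the quotient is 3m² + 5m - 50.
The remaining quadratic factors as (3m - 10)(m + 5).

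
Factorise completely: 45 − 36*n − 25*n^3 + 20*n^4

Group as (20*n^4 − 36*n) + (−25*n^3 + 45) = 4*n*(5*n^3 − 9) − 5*(5*n^3 − 9).
Both groups share the factor (5*n^3 − 9).

(4*n − 5)*(5*n^3 − 9)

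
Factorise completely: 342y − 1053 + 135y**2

Pull out the common factor 9, then factor the remaining trinomial.

9(3y + 13)(5y − 9)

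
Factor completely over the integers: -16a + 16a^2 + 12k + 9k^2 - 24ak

(4a - 3k)(4a - 3k - 4)

Group: 4a(4a - 3k - 4) - 3k(4a - 3k - 4); both groups contain (4a - 3k - 4).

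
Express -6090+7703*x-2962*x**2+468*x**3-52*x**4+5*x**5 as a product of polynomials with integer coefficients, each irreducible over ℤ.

By the rational root theorem, x = 5 is a root, so (x-5) is a factor; dividing leaves 5*x**4-27*x**3+333*x**2-1297*x+1218.
Next, x = 3 is a root, so (x-3) divides it; the quotient is 5*x**3-12*x**2+297*x-406.
Then x = 7/5 is a root, so (5*x-7) is a factor; dividing leaves x**2-x+58.
The quadratic x**2-x+58 has discriminant -231 < 0 and is irreducible over ℤ.

(5*x-7)*(x-3)*(x-5)*(x**2-x+58)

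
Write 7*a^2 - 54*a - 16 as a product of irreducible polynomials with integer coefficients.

Need a pair with product 7·(-16) = -112 and sum -54: that's -56 and 2.
Split the middle term: 7*a^2 - 56*a + 2*a - 16 = 7*a*(a - 8) + 2*(a - 8).

(7*a + 2)*(a - 8)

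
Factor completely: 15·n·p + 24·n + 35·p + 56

(3·n + 7)·(5·p + 8)

Group as (15·n·p + 24·n) + (35·p + 56) = 3·n·(5·p + 8) + 7·(5·p + 8).
Both groups share the factor (5·p + 8).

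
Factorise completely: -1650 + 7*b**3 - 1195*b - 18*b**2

(7*b + 10)*(b + 11)*(b - 15)

By the rational root theorem, b = -11 is a root, so (b + 11) divides it; the quotient is 7*b**2 - 95*b - 150.
The remaining quadratic factors as (7*b + 10)(b - 15).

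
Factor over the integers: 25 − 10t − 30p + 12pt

Group as (12pt − 30p) + (−10t + 25) = 6p(2t − 5) − 5(2t − 5).
Both groups share the factor (2t − 5).

(2t − 5)(6p − 5)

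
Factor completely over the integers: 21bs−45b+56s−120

Group as (21bs−45b) + (56s−120) = 3b(7s−15) + 8(7s−15).
Both groups share the factor (7s−15).

(3b+8)(7s−15)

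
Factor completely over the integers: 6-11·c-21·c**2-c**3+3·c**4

(3·c-1)·(c+1)·(c+2)·(c-3)

Testing divisors of the constant over divisors of the leading coefficient, c = -2 is a root, so (c+2) is a factor; dividing leaves 3·c**3-7·c**2-7·c+3.
Then c = 3 is a root, giving the factor (c-3) and quotient 3·c**2+2·c-1.
The remaining quadratic factors as (3·c-1)(c+1).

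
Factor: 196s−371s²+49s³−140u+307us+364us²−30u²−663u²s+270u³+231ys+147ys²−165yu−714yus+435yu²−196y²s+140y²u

Group: 5u(28y²+87yu−21ys−33y+54u²−57us−6u−7s²+53s−28) − 7s(28y²+87yu−21ys−33y+54u²−57us−6u−7s²+53s−28); both groups contain (28y²+87yu−21ys−33y+54u²−57us−6u−7s²+53s−28), so (5u−7s) is a factor with cofactor 28y²+87yu−21ys−33y+54u²−57us−6u−7s²+53s−28.
The cofactor groups again: 28y²+87yu−21ys−33y+54u²−57us−6u−7s²+53s−28 = 4y(7y+6u−7s+4) + (9u+s−7)(7y+6u−7s+4); both groups contain (7y+6u−7s+4), giving (4y+9u+s−7)(7y+6u−7s+4).

(5u−7s)(7y+6u−7s+4)(4y+9u+s−7)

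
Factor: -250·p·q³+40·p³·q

10·p·q·(2·p+5·q)·(2·p-5·q)

Every term has a factor of 10·p·q. Then 4·p²-25·q² = (2·p)² − (5·q)².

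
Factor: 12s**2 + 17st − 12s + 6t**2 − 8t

(3s + 2t)(4s + 3t − 4)

Group: 4s(3s + 2t) + (3t − 4)(3s + 2t); both groups contain (3s + 2t).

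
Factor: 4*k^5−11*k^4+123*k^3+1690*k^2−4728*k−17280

(4*k+9)*(k+6)*(k−4)*(k^2−7*k+80)

By the rational root theorem, k = −6 is a root, so (k+6) is a factor; dividing leaves 4*k^4−35*k^3+333*k^2−308*k−2880.
Then k = 4 is a root, giving the factor (k−4) and quotient 4*k^3−19*k^2+257*k+720.
Continuing, k = −9/4 is a root, giving the factor (4*k+9) and quotient k^2−7*k+80.
The quadratic k^2−7*k+80 has discriminant −271 < 0 and is irreducible over ℤ.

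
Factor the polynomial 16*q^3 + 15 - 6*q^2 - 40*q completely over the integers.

(8*q - 3)*(2*q^2 - 5)

Group as (16*q^3 - 40*q) + (-6*q^2 + 15) = 8*q*(2*q^2 - 5) - 3*(2*q^2 - 5).
Both groups share the factor (2*q^2 - 5).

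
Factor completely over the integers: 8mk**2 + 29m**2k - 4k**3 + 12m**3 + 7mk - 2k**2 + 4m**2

Group: m(12m**2 + 5mk + 4m - 2k**2 - k) + 2k(12m**2 + 5mk + 4m - 2k**2 - k); both groups contain (12m**2 + 5mk + 4m - 2k**2 - k), so (m + 2k) is a factor with cofactor 12m**2 + 5mk + 4m - 2k**2 - k.
The cofactor groups again: 12m**2 + 5mk + 4m - 2k**2 - k = 3m(4m - k) + (2k + 1)(4m - k); both groups contain (4m - k), giving (3m + 2k + 1)(4m - k).

(4m - k)(3m + 2k + 1)(m + 2k)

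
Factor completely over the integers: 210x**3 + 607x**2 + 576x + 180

By the rational root theorem, x = -6/5 is a root, so (5x + 6) is a factor; dividing leaves 42x**2 + 71x + 30.
The remaining quadratic factors as (7x + 6)(6x + 5).

(5x + 6)(6x + 5)(7x + 6)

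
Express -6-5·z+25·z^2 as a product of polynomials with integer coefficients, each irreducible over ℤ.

Need a pair with product 25·(-6) = -150 and sum -5: that's 10 and -15.
Split the middle term: 25·z^2+10·z - 15·z-6 = 5·z·(5·z+2) - 3·(5·z+2).

(5·z+2)·(5·z-3)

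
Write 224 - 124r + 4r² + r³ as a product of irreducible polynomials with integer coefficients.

Trying the rational-root candidates, r = -14 is a root, so (r + 14) is a factor; dividing leaves r² - 10r + 16.
The remaining quadratic factors as (r - 8)(r - 2).

(r + 14)(r - 2)(r - 8)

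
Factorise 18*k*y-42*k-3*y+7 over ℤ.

(3*y-7)*(6*k-1)

Group as (18*k*y-42*k) + (-3*y+7) = 6*k*(3*y-7) - (3*y-7).
Both groups share the factor (3*y-7).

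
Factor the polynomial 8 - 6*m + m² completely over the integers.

(m - 2)*(m - 4)

Two integers with product 8 and sum -6 are -4 and -2.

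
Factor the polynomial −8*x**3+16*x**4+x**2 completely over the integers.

Pull out the common factor x**2, leaving 16*x**2−8*x+1.
Recognize a perfect-square trinomial with the parts 1 and 4*x.

x**2*(4*x−1)**2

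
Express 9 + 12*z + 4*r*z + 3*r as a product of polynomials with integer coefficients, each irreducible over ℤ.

(4*z + 3)*(r + 3)

Group as (4*r*z + 3*r) + (12*z + 9) = r*(4*z + 3) + 3*(4*z + 3).
Both groups share the factor (4*z + 3).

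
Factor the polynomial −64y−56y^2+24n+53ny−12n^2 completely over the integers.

Group: −4n(3n−8y) + (7y+8)(3n−8y); both groups contain (3n−8y).

−(3n−8y)(4n−7y−8)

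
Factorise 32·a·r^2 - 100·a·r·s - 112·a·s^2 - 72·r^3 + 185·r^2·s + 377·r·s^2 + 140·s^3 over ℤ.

Group: r·(32·a·r + 28·a·s - 72·r^2 - 103·r·s - 35·s^2) - 4·s·(32·a·r + 28·a·s - 72·r^2 - 103·r·s - 35·s^2); both groups contain (32·a·r + 28·a·s - 72·r^2 - 103·r·s - 35·s^2), so (r - 4·s) is a factor with cofactor 32·a·r + 28·a·s - 72·r^2 - 103·r·s - 35·s^2.
The cofactor groups again: 32·a·r + 28·a·s - 72·r^2 - 103·r·s - 35·s^2 = 4·a·(8·r + 7·s) + (-9·r - 5·s)·(8·r + 7·s); both groups contain (8·r + 7·s), giving (4·a - 9·r - 5·s)·(8·r + 7·s).

(4·a - 9·r - 5·s)·(8·r + 7·s)·(r - 4·s)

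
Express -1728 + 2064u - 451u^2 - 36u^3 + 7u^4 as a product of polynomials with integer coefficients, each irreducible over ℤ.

(7u - 8)(u + 8)(u - 3)(u - 9)

Among the possible rational roots, u = -8 is a root, giving the factor (u + 8) and quotient 7u^3 - 92u^2 + 285u - 216.
Continuing, u = 3 is a root, so (u - 3) is a factor; dividing leaves 7u^2 - 71u + 72.
The remaining quadratic factors as (7u - 8)(u - 9).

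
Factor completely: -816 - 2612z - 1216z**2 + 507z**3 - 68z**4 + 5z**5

Testing divisors of the constant over divisors of the leading coefficient, z = 6 is a root, so (z - 6) is a factor; dividing leaves 5z**4 - 38z**3 + 279z**2 + 458z + 136.
Next, z = -1 is a root, so (z + 1) divides it; the quotient is 5z**3 - 43z**2 + 322z + 136.
Continuing, z = -2/5 is a root, giving the factor (5z + 2) and quotient z**2 - 9z + 68.
The quadratic z**2 - 9z + 68 has discriminant -191 < 0 and is irreducible over ℤ.

(5z + 2)(z + 1)(z - 6)(z**2 - 9z + 68)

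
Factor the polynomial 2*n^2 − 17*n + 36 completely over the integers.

(2*n − 9)*(n − 4)

Need a pair with product 2·36 = 72 and sum −17: that's −9 and −8.
Split the middle term: 2*n^2 − 9*n − 8*n + 36 = n*(2*n − 9) − 4*(2*n − 9).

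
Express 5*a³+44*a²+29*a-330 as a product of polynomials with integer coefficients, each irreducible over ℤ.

By the rational root theorem, a = 11/5 is a root, so (5*a-11) is a factor; dividing leaves a²+11*a+30.
The remaining quadratic factors as (a+5)(a+6).

(5*a-11)*(a+5)*(a+6)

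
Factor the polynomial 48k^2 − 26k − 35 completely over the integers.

(6k − 7)(8k + 5)

Need a pair with product 48·(−35) = −1680 and sum −26: that's 30 and −56.
Split the middle term: 48k^2 + 30k − 56k − 35 = 6k(8k + 5) − 7(8k + 5).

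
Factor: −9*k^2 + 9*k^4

Factor out 9*k^2 first: what remains is k^2 − 1.
Recognize a difference of squares with the parts k and 1.

9*k^2*(k + 1)*(k − 1)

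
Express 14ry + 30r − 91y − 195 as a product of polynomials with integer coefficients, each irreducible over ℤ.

Group as (14ry + 30r) + (−91y − 195) = 2r(7y + 15) − 13(7y + 15).
Both groups share the factor (7y + 15).

(2r − 13)(7y + 15)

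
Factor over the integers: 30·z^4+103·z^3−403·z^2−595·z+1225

(2·z−5)·(3·z+7)·(5·z−7)·(z+5)

By the rational root theorem, z = −7/3 is a root, so (3·z+7) is a factor; dividing leaves 10·z^3+11·z^2−160·z+175.
Next, z = −5 is a root, giving the factor (z+5) and quotient 10·z^2−39·z+35.
The remaining quadratic factors as (2·z−5)(5·z−7).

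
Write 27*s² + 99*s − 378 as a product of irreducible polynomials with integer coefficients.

9*(3*s − 7)*(s + 6)

Pull out the common factor 9, then factor the remaining trinomial.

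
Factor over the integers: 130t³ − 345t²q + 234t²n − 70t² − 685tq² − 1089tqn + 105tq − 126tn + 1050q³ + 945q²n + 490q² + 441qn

Group: 2t(65t² + 55tq + 117tn − 35t − 150q² − 135qn − 70q − 63n) − 7q(65t² + 55tq + 117tn − 35t − 150q² − 135qn − 70q − 63n); both groups contain (65t² + 55tq + 117tn − 35t − 150q² − 135qn − 70q − 63n), so (2t − 7q) is a factor with cofactor 65t² + 55tq + 117tn − 35t − 150q² − 135qn − 70q − 63n.
The cofactor groups again: 65t² + 55tq + 117tn − 35t − 150q² − 135qn − 70q − 63n = 13t(5t + 10q + 9n) + (−15q − 7)(5t + 10q + 9n); both groups contain (5t + 10q + 9n), giving (13t − 15q − 7)(5t + 10q + 9n).

(13t − 15q − 7)(2t − 7q)(5t + 10q + 9n)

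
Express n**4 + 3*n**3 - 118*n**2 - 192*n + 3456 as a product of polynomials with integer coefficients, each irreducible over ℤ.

Among the possible rational roots, n = 8 is a root, so (n - 8) divides it; the quotient is n**3 + 11*n**2 - 30*n - 432.
Then n = -8 is a root, so (n + 8) divides it; the quotient is n**2 + 3*n - 54.
The remaining quadratic factors as (n + 9)(n - 6).

(n + 8)*(n + 9)*(n - 6)*(n - 8)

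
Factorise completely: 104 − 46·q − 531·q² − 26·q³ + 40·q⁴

(2·q + 1)·(4·q + 13)·(5·q − 2)·(q − 4)

Among the possible rational roots, q = −1/2 is a root, so (2·q + 1) divides it; the quotient is 20·q³ − 23·q² − 254·q + 104.
Next, q = −13/4 is a root, so (4·q + 13) divides it; the quotient is 5·q² − 22·q + 8.
The remaining quadratic factors as (q − 4)(5·q − 2).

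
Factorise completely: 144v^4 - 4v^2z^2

4v^2(6v + z)(6v - z)

Pull out the common factor 4v^2; 36v^2 - z^2 is a difference of squares.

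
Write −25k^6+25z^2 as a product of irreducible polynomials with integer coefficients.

Factor out 25 first: what remains is −k^6+z^2.
Recognize a difference of squares with the parts z and k^3.

−25(k^3+z)(k^3−z)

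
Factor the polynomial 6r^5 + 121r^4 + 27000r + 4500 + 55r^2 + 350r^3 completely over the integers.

Testing divisors of the constant over divisors of the leading coefficient, r = -15 is a root, so (r + 15) is a factor; dividing leaves 6r^4 + 31r^3 - 115r^2 + 1780r + 300.
Continuing, r = -1/6 is a root, so (6r + 1) is a factor; dividing leaves r^3 + 5r^2 - 20r + 300.
Next, r = -10 is a root, so (r + 10) is a factor; dividing leaves r^2 - 5r + 30.
The quadratic r^2 - 5r + 30 has discriminant -95 < 0 and is irreducible over ℤ.

(6r + 1)(r + 10)(r + 15)(r^2 - 5r + 30)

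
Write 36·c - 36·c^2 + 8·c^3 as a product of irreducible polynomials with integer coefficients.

4·c·(2·c - 3)·(c - 3)

Pull out the common factor 4·c, then factor the remaining trinomial.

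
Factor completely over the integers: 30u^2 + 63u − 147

3(2u + 7)(5u − 7)

Pull out the common factor 3, then factor the remaining trinomial.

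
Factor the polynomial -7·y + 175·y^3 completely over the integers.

7·y·(5·y + 1)·(5·y - 1)

Every term has a factor of 7·y. Then 25·y^2 - 1 = (5·y)² − (1)².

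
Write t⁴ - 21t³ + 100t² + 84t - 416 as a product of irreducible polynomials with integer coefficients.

(t + 2)(t - 13)(t - 2)(t - 8)

Trying the rational-root candidates, t = 8 is a root, so (t - 8) divides it; the quotient is t³ - 13t² - 4t + 52.
Then t = 2 is a root, so (t - 2) divides it; the quotient is t² - 11t - 26.
The remaining quadratic factors as (t + 2)(t - 13).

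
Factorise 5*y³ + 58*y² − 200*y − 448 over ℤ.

By the rational root theorem, y = 4 is a root, giving the factor (y − 4) and quotient 5*y² + 78*y + 112.
The remaining quadratic factors as (y + 14)(5*y + 8).

(5*y + 8)*(y + 14)*(y − 4)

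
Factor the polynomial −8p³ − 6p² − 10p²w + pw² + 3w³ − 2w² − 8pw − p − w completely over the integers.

Group: p(−8p² − 2pw − 6p + 3w² − 2w − 1) + w(−8p² − 2pw − 6p + 3w² − 2w − 1); both groups contain (−8p² − 2pw − 6p + 3w² − 2w − 1), so (p + w) is a factor with cofactor −8p² − 2pw − 6p + 3w² − 2w − 1.
The cofactor groups again: −8p² − 2pw − 6p + 3w² − 2w − 1 = −2p(4p + 3w + 1) + (w − 1)(4p + 3w + 1); both groups contain (4p + 3w + 1), giving −(2p − w + 1)(4p + 3w + 1).

−(2p − w + 1)(4p + 3w + 1)(p + w)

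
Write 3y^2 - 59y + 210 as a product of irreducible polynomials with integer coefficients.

Need a pair with product 3·210 = 630 and sum -59: that's -14 and -45.
Split the middle term: 3y^2 - 14y - 45y + 210 = y(3y - 14) - 15(3y - 14).

(3y - 14)(y - 15)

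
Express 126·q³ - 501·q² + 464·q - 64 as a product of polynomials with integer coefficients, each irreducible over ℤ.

(3·q - 8)·(6·q - 1)·(7·q - 8)

Testing divisors of the constant over divisors of the leading coefficient, q = 8/7 is a root, giving the factor (7·q - 8) and quotient 18·q² - 51·q + 8.
The remaining quadratic factors as (3·q - 8)(6·q - 1).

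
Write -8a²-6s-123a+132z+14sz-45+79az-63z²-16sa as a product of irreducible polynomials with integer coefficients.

-(8a-7z+3)(2s+a-9z+15)

Group: -2s(8a-7z+3) + (-a+9z-15)(8a-7z+3); both groups contain (8a-7z+3).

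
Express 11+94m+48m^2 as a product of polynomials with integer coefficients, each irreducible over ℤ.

(6m+11)(8m+1)

Need a pair with product 48·11 = 528 and sum 94: that's 88 and 6.
Split the middle term: 48m^2+88m + 6m+11 = 8m(6m+11) + (6m+11).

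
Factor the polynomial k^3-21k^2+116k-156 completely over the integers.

(k-13)(k-2)(k-6)

Among the possible rational roots, k = 6 is a root, so (k-6) is a factor; dividing leaves k^2-15k+26.
The remaining quadratic factors as (k-13)(k-2).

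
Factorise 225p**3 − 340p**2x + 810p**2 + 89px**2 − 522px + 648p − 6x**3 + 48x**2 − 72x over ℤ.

Group: 9p(25p**2 − 35px + 90p + 6x**2 − 48x + 72) − x(25p**2 − 35px + 90p + 6x**2 − 48x + 72); both groups contain (25p**2 − 35px + 90p + 6x**2 − 48x + 72), so (9p − x) is a factor with cofactor 25p**2 − 35px + 90p + 6x**2 − 48x + 72.
The cofactor groups again: 25p**2 − 35px + 90p + 6x**2 − 48x + 72 = 5p(5p − 6x + 12) + (−x + 6)(5p − 6x + 12); both groups contain (5p − 6x + 12), giving (5p − x + 6)(5p − 6x + 12).

(5p − 6x + 12)(5p − x + 6)(9p − x)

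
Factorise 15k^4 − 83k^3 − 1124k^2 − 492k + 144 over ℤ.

By the rational root theorem, k = 1/5 is a root, giving the factor (5k − 1) and quotient 3k^3 − 16k^2 − 228k − 144.
Then k = −2/3 is a root, so (3k + 2) is a factor; dividing leaves k^2 − 6k − 72.
The remaining quadratic factors as (k + 6)(k − 12).

(3k + 2)(5k − 1)(k + 6)(k − 12)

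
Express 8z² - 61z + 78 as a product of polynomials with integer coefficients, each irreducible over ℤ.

Need a pair with product 8·78 = 624 and sum -61: that's -13 and -48.
Split the middle term: 8z² - 13z - 48z + 78 = z(8z - 13) - 6(8z - 13).

(8z - 13)(z - 6)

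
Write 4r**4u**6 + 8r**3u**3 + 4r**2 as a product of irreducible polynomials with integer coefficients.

Factor out 4r**2 first: what remains is r**2u**6 + 2ru**3 + 1.
Recognize a perfect-square trinomial with the parts 1 and ru**3.

4r**2(ru**3 + 1)**2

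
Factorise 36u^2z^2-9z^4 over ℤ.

9z^2(2u+z)(2u-z)

Pull out the common factor 9z^2; 4u^2-z^2 is a difference of squares.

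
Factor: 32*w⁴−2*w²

2*w²*(4*w+1)*(4*w−1)

Pull out the common factor 2*w²; 16*w²−1 is a difference of squares.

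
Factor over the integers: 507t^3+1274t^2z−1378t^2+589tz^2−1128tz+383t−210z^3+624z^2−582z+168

(13t+14z−8)(13t−3z+3)(3t+5z−7)

Group: 3t(169t^2+143tz−65t−42z^2+66z−24) + (5z−7)(169t^2+143tz−65t−42z^2+66z−24); both groups contain (169t^2+143tz−65t−42z^2+66z−24), so (3t+5z−7) is a factor with cofactor 169t^2+143tz−65t−42z^2+66z−24.
The cofactor groups again: 169t^2+143tz−65t−42z^2+66z−24 = 13t(13t+14z−8) + (−3z+3)(13t+14z−8); both groups contain (13t+14z−8), giving (13t−3z+3)(13t+14z−8).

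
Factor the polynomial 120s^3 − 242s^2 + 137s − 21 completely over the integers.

Among the possible rational roots, s = 7/6 is a root, giving the factor (6s − 7) and quotient 20s^2 − 17s + 3.
The remaining quadratic factors as (4s − 1)(5s − 3).

(4s − 1)(5s − 3)(6s − 7)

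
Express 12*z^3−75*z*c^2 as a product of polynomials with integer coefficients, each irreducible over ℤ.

3*z*(2*z−5*c)*(2*z+5*c)

Pull out the common factor 3*z; 4*z^2−25*c^2 is a difference of squares.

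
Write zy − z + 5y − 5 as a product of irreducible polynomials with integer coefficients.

Group as (zy − z) + (5y − 5) = z(y − 1) + 5(y − 1).
Both groups share the factor (y − 1).

(y − 1)(z + 5)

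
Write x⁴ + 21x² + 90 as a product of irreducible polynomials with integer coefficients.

(x² + 15)(x² + 6)

Substitute u = x² to get a quadratic in u, then factor.
x² + 6 is irreducible over ℤ (always positive, so no real roots).
x² + 15 is irreducible over ℤ (always positive, so no real roots).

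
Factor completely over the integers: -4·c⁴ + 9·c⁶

c⁴·(3·c + 2)·(3·c - 2)

Every term has a factor of c⁴; factoring it out leaves 9·c² - 4.
Recognize a difference of squares with the parts 3·c and 2.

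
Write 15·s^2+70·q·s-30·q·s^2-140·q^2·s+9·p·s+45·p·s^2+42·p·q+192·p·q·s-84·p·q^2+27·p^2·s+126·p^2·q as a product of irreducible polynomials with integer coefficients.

Group: 14·q·(9·p^2-6·p·q+15·p·s+3·p-10·q·s+5·s) + 3·s·(9·p^2-6·p·q+15·p·s+3·p-10·q·s+5·s); both groups contain (9·p^2-6·p·q+15·p·s+3·p-10·q·s+5·s), so (14·q+3·s) is a factor with cofactor 9·p^2-6·p·q+15·p·s+3·p-10·q·s+5·s.
The cofactor groups again: 9·p^2-6·p·q+15·p·s+3·p-10·q·s+5·s = 3·p·(3·p+5·s) + (-2·q+1)·(3·p+5·s); both groups contain (3·p+5·s), giving (3·p-2·q+1)·(3·p+5·s).

(14·q+3·s)·(3·p+5·s)·(3·p-2·q+1)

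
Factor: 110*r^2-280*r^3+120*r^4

10*r^2*(2*r-1)*(6*r-11)

Pull out the common factor 10*r^2, then factor the remaining trinomial.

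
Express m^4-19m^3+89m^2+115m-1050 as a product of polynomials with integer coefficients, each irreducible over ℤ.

By the rational root theorem, m = 5 is a root, so (m-5) is a factor; dividing leaves m^3-14m^2+19m+210.
Then m = -3 is a root, so (m+3) is a factor; dividing leaves m^2-17m+70.
The remaining quadratic factors as (m-7)(m-10).

(m+3)(m-10)(m-5)(m-7)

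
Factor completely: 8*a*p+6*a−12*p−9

Group as (8*a*p+6*a) + (−12*p−9) = 2*a*(4*p+3) − 3*(4*p+3).
Both groups share the factor (4*p+3).

(2*a−3)*(4*p+3)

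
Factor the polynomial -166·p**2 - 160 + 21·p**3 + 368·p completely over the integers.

Testing divisors of the constant over divisors of the leading coefficient, p = 4/7 is a root, so (7·p - 4) divides it; the quotient is 3·p**2 - 22·p + 40.
The remaining quadratic factors as (p - 4)(3·p - 10).

(3·p - 10)·(7·p - 4)·(p - 4)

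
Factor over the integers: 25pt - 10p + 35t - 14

(5p + 7)(5t - 2)

Group as (25pt - 10p) + (35t - 14) = 5p(5t - 2) + 7(5t - 2).
Both groups share the factor (5t - 2).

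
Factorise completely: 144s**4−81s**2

9s**2(4s+3)(4s−3)

Pull out the common factor 9s**2; 16s**2−9 is a difference of squares.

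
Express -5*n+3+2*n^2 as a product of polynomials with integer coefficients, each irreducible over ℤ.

(2*n-3)*(n-1)

Need a pair with product 2·3 = 6 and sum -5: that's -2 and -3.
Split the middle term: 2*n^2-2*n - 3*n+3 = 2*n*(n-1) - 3*(n-1).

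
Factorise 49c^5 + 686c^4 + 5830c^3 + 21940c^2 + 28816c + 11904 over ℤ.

(7c + 6)(7c + 8)(c + 4)(c^2 + 8c + 62)

Testing divisors of the constant over divisors of the leading coefficient, c = −4 is a root, so (c + 4) is a factor; dividing leaves 49c^4 + 490c^3 + 3870c^2 + 6460c + 2976.
Then c = −8/7 is a root, so (7c + 8) divides it; the quotient is 7c^3 + 62c^2 + 482c + 372.
Then c = −6/7 is a root, so (7c + 6) is a factor; dividing leaves c^2 + 8c + 62.
The quadratic c^2 + 8c + 62 has discriminant −184 < 0 and is irreducible over ℤ.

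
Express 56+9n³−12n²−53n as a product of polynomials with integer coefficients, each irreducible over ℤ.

Testing divisors of the constant over divisors of the leading coefficient, n = 1 is a root, giving the factor (n−1) and quotient 9n²−3n−56.
The remaining quadratic factors as (3n−8)(3n+7).

(3n+7)(3n−8)(n−1)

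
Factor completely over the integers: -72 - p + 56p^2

(7p - 8)(8p + 9)

Need a pair with product 56·(-72) = -4032 and sum -1: that's 63 and -64.
Split the middle term: 56p^2 + 63p - 64p - 72 = 7p(8p + 9) - 8(8p + 9).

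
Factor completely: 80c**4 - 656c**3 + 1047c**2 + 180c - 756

(4c + 3)(4c - 7)(5c - 6)(c - 6)

By the rational root theorem, c = 6 is a root, so (c - 6) is a factor; dividing leaves 80c**3 - 176c**2 - 9c + 126.
Continuing, c = 7/4 is a root, so (4c - 7) is a factor; dividing leaves 20c**2 - 9c - 18.
The remaining quadratic factors as (4c + 3)(5c - 6).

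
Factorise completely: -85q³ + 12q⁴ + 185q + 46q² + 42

Testing divisors of the constant over divisors of the leading coefficient, q = -1 is a root, so (q + 1) divides it; the quotient is 12q³ - 97q² + 143q + 42.
Next, q = 7/3 is a root, so (3q - 7) is a factor; dividing leaves 4q² - 23q - 6.
The remaining quadratic factors as (q - 6)(4q + 1).

(3q - 7)(4q + 1)(q + 1)(q - 6)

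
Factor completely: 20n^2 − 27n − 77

Need a pair with product 20·(−77) = −1540 and sum −27: that's 28 and −55.
Split the middle term: 20n^2 + 28n − 55n − 77 = 4n(5n + 7) − 11(5n + 7).

(4n − 11)(5n + 7)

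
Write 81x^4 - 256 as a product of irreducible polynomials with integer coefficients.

(3x + 4)(3x - 4)(9x^2 + 16)

Write as (9x^2)² − (16)², then factor 9x^2 - 16 once more.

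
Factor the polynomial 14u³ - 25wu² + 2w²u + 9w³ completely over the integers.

(9w - 7u)(w - u)(w + 2u)

Group: w(9w² - 16wu + 7u²) + 2u(9w² - 16wu + 7u²); both groups contain (9w² - 16wu + 7u²), so (w + 2u) is a factor with cofactor 9w² - 16wu + 7u².
The cofactor groups again: 9w² - 16wu + 7u² = w(9w - 7u) - u(9w - 7u); both groups contain (9w - 7u), giving (w - u)(9w - 7u).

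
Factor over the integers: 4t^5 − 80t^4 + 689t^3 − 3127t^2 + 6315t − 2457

Among the possible rational roots, t = 7 is a root, so (t − 7) is a factor; dividing leaves 4t^4 − 52t^3 + 325t^2 − 852t + 351.
Then t = 1/2 is a root, so (2t − 1) divides it; the quotient is 2t^3 − 25t^2 + 150t − 351.
Continuing, t = 9/2 is a root, giving the factor (2t − 9) and quotient t^2 − 8t + 39.
The quadratic t^2 − 8t + 39 has discriminant −92 < 0 and is irreducible over ℤ.

(2t − 1)(2t − 9)(t − 7)(t^2 − 8t + 39)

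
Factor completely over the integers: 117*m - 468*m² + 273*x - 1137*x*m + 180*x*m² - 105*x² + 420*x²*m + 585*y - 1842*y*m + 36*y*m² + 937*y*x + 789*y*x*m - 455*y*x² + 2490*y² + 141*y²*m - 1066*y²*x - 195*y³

-(13*y - 12*m + 3)*(15*y + 7*x + 3*m)*(y + 5*x - 13)

Group: y*(-195*y² - 91*y*x + 141*y*m - 45*y + 84*x*m - 21*x + 36*m² - 9*m) + (5*x - 13)*(-195*y² - 91*y*x + 141*y*m - 45*y + 84*x*m - 21*x + 36*m² - 9*m); both groups contain (-195*y² - 91*y*x + 141*y*m - 45*y + 84*x*m - 21*x + 36*m² - 9*m), so (y + 5*x - 13) is a factor with cofactor -195*y² - 91*y*x + 141*y*m - 45*y + 84*x*m - 21*x + 36*m² - 9*m.
The cofactor groups again: -195*y² - 91*y*x + 141*y*m - 45*y + 84*x*m - 21*x + 36*m² - 9*m = -13*y*(15*y + 7*x + 3*m) + (12*m - 3)*(15*y + 7*x + 3*m); both groups contain (15*y + 7*x + 3*m), giving -(13*y - 12*m + 3)*(15*y + 7*x + 3*m).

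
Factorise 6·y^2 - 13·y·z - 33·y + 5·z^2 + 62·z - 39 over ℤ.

Group: 2·y·(3·y - 5·z + 3) + (-z - 13)·(3·y - 5·z + 3); both groups contain (3·y - 5·z + 3).

(2·y - z - 13)·(3·y - 5·z + 3)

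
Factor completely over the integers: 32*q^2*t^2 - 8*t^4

Factor out 8*t^2, leaving 4*q^2 - t^2, which is a difference of two squares.

8*t^2*(2*q + t)*(2*q - t)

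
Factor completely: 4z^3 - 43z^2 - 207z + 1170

(4z - 15)(z + 6)(z - 13)

By the rational root theorem, z = 13 is a root, giving the factor (z - 13) and quotient 4z^2 + 9z - 90.
The remaining quadratic factors as (4z - 15)(z + 6).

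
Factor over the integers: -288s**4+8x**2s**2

Factor out 8s**2, leaving x**2-36s**2, which is a difference of two squares.

8s**2(x-6s)(x+6s)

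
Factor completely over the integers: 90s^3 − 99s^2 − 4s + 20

(3s − 2)(5s + 2)(6s − 5)

By the rational root theorem, s = 2/3 is a root, giving the factor (3s − 2) and quotient 30s^2 − 13s − 10.
The remaining quadratic factors as (5s + 2)(6s − 5).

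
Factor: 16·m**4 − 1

(2·m)⁴ − (1)⁴ = ((2·m)² − (1)²)((2·m)² + (1)²); the first factor splits again, the second (4·m**2 + 1) is irreducible.

(2·m + 1)·(2·m − 1)·(4·m**2 + 1)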